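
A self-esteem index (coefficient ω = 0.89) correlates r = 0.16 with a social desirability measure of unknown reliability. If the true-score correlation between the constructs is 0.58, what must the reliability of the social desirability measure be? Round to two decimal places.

r_true = r_obs / √(r_xx · r_yy) ⇒ 0.58 = 0.16 / √(0.89 · r_yy).
√(0.89 · r_yy) = 0.16 / 0.58 = 0.2759; 0.89 · r_yy = 0.0761; r_yy = 0.0761 / 0.89 ≈ 0.09.

0.09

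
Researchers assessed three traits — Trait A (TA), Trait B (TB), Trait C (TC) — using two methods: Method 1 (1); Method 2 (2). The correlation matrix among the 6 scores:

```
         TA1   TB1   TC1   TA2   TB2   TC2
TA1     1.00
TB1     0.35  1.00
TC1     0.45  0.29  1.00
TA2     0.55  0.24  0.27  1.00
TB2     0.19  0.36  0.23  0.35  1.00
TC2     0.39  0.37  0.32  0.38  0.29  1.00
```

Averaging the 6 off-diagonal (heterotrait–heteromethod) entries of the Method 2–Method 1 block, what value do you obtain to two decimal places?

0.28

HTHM values (method 2 × method 1): 0.24, 0.27, 0.19, 0.23, 0.39, 0.37; mean = 1.69/6 = 0.28.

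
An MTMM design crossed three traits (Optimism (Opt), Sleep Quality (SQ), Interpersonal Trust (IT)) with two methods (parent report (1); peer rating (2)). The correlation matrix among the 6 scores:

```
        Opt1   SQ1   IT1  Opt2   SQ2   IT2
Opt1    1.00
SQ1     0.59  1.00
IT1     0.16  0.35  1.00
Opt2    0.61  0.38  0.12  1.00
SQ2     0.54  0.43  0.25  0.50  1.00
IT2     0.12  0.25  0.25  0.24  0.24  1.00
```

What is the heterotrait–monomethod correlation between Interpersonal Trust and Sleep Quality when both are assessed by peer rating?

Different traits, same method: r(IT2, SQ2) = 0.24.

0.24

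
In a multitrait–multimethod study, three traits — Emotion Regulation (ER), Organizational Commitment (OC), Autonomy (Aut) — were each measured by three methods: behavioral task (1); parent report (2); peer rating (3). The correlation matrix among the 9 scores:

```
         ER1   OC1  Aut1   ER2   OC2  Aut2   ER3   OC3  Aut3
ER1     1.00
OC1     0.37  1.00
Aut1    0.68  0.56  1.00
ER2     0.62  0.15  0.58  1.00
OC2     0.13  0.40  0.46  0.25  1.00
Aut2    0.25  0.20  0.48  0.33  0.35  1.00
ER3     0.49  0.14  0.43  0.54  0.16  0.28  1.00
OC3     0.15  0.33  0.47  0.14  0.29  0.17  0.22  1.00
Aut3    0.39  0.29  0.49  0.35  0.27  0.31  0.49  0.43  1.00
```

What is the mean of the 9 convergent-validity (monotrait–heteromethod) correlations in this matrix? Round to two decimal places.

Convergent values: 0.62, 0.49, 0.54, 0.40, 0.33, 0.29, 0.48, 0.49, 0.31; mean = 3.95/9 = 0.44.

0.44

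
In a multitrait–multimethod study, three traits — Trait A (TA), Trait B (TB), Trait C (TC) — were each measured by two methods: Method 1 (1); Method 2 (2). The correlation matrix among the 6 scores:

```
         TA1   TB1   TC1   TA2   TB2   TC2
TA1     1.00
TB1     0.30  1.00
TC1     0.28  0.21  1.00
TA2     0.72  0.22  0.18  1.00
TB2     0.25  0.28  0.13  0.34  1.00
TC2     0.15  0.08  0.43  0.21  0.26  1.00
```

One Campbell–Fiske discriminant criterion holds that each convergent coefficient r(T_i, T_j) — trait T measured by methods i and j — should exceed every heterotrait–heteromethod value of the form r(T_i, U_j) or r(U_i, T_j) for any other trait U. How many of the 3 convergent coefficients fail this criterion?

Each convergent coefficient versus the relevant comparison correlations:
TA (methods 1·2): 0.72 vs {0.25, 0.22, 0.15, 0.18} → pass.
TB (methods 1·2): 0.28 vs {0.22, 0.25, 0.08, 0.13} → pass.
TC (methods 1·2): 0.43 vs {0.18, 0.15, 0.13, 0.08} → pass.
0 of 3 fail.

0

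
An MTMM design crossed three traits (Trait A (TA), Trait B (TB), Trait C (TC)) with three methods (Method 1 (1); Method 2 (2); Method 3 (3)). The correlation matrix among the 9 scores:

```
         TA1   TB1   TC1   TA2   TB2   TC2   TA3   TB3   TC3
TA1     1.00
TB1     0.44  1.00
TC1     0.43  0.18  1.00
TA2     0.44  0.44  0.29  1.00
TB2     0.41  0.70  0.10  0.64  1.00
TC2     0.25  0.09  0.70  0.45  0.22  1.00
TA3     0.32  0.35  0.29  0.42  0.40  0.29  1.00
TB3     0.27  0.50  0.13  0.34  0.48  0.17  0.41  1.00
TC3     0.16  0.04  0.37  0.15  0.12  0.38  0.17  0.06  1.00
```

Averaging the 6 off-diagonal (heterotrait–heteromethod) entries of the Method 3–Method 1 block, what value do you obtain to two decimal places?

HTHM values (method 3 × method 1): 0.35, 0.29, 0.27, 0.13, 0.16, 0.04; mean = 1.24/6 = 0.21.

0.21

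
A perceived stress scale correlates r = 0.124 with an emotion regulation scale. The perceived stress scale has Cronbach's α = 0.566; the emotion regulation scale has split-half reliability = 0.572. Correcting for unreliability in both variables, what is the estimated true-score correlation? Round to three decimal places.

r_true = r_obs / √(r_xx · r_yy) = 0.124 / √(0.566 × 0.572) = 0.124 / √0.323752 = 0.124 / 0.5690 ≈ 0.218.

0.218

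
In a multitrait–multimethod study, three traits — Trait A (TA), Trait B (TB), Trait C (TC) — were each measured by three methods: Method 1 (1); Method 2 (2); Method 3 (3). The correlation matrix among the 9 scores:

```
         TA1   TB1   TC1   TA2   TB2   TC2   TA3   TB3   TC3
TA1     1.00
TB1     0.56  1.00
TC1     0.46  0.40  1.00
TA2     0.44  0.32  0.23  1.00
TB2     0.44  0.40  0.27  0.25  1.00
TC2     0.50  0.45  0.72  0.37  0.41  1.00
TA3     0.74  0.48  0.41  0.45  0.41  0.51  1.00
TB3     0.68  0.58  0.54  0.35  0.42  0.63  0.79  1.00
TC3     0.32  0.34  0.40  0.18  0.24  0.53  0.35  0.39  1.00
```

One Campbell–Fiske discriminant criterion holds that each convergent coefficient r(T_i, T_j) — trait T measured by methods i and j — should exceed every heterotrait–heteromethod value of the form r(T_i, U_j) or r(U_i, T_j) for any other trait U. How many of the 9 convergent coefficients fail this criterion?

Convergent coefficients and their comparison sets:
TA (methods 1·2): 0.44 vs {0.44, 0.32, 0.50, 0.23} → fail.
TA (methods 1·3): 0.74 vs {0.68, 0.48, 0.32, 0.41} → pass.
TA (methods 2·3): 0.45 vs {0.35, 0.41, 0.18, 0.51} → fail.
TB (methods 1·2): 0.40 vs {0.32, 0.44, 0.45, 0.27} → fail.
TB (methods 1·3): 0.58 vs {0.48, 0.68, 0.34, 0.54} → fail.
TB (methods 2·3): 0.42 vs {0.41, 0.35, 0.24, 0.63} → fail.
TC (methods 1·2): 0.72 vs {0.23, 0.50, 0.27, 0.45} → pass.
TC (methods 1·3): 0.40 vs {0.41, 0.32, 0.54, 0.34} → fail.
TC (methods 2·3): 0.53 vs {0.51, 0.18, 0.63, 0.24} → fail.
7 of 9 fail.

7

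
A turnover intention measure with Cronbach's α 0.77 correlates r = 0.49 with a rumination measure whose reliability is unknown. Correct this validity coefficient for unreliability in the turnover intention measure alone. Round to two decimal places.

Single correction: r_c = r_obs / √r_xx = 0.49 / √0.77 = 0.49 / 0.8775 ≈ 0.56.

0.56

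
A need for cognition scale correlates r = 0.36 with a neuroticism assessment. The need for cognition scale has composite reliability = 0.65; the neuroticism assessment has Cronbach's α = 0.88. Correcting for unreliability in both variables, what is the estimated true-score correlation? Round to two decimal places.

0.48

r_true = r_obs / √(r_xx · r_yy) = 0.36 / √(0.65 × 0.88) = 0.36 / √0.5720 = 0.36 / 0.7563 ≈ 0.48.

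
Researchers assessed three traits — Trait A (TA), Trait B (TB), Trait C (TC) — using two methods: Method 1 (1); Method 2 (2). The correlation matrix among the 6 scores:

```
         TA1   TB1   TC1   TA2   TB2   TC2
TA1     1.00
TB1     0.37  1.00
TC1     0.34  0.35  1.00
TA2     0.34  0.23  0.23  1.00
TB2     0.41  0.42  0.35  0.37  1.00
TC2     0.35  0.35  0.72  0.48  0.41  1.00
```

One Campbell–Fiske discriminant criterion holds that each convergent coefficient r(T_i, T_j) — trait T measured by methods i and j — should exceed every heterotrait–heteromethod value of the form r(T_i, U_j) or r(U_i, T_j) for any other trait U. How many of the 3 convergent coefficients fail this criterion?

Each convergent coefficient versus the relevant comparison correlations:
TA (methods 1·2): 0.34 vs {0.41, 0.23, 0.35, 0.23} → fail.
TB (methods 1·2): 0.42 vs {0.23, 0.41, 0.35, 0.35} → pass.
TC (methods 1·2): 0.72 vs {0.23, 0.35, 0.35, 0.35} → pass.
1 of 3 fail.

1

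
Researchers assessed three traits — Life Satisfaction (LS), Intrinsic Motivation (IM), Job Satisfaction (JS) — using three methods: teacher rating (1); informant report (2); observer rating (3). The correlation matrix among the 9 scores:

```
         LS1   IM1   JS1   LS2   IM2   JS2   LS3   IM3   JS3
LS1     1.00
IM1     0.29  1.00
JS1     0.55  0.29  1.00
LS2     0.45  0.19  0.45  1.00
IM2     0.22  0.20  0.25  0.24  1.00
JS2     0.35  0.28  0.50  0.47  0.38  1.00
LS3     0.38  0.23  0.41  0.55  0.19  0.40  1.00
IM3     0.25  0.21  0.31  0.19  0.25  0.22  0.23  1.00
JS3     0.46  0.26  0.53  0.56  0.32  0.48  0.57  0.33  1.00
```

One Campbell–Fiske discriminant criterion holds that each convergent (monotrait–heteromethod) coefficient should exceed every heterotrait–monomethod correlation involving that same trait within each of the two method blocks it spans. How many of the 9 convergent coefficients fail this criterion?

Convergent coefficients and their comparison sets:
LS (methods 1·2): 0.45 vs {0.29, 0.24, 0.55, 0.47} → fail.
LS (methods 1·3): 0.38 vs {0.29, 0.23, 0.55, 0.57} → fail.
LS (methods 2·3): 0.55 vs {0.24, 0.23, 0.47, 0.57} → fail.
IM (methods 1·2): 0.20 vs {0.29, 0.24, 0.29, 0.38} → fail.
IM (methods 1·3): 0.21 vs {0.29, 0.23, 0.29, 0.33} → fail.
IM (methods 2·3): 0.25 vs {0.24, 0.23, 0.38, 0.33} → fail.
JS (methods 1·2): 0.50 vs {0.55, 0.47, 0.29, 0.38} → fail.
JS (methods 1·3): 0.53 vs {0.55, 0.57, 0.29, 0.33} → fail.
JS (methods 2·3): 0.48 vs {0.47, 0.57, 0.38, 0.33} → fail.
9 of 9 fail.

9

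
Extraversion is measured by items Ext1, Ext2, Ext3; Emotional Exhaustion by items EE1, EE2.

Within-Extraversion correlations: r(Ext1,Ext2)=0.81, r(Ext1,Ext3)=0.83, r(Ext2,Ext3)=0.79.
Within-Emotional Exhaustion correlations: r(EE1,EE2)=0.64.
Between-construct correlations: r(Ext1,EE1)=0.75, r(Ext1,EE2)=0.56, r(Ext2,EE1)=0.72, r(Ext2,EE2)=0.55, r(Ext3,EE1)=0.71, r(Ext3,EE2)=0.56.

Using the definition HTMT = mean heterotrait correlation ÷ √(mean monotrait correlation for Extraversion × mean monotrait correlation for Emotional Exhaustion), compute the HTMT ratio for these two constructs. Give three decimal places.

Mean between = 3.85/6 = 0.6417.
Mean within-Ext = 2.43/3 = 0.8100; mean within-EE = 0.64/1 = 0.6400.
Geometric mean = √(0.8100 × 0.6400) = 0.7200.
HTMT = 0.6417 / 0.7200 = 0.891.

0.891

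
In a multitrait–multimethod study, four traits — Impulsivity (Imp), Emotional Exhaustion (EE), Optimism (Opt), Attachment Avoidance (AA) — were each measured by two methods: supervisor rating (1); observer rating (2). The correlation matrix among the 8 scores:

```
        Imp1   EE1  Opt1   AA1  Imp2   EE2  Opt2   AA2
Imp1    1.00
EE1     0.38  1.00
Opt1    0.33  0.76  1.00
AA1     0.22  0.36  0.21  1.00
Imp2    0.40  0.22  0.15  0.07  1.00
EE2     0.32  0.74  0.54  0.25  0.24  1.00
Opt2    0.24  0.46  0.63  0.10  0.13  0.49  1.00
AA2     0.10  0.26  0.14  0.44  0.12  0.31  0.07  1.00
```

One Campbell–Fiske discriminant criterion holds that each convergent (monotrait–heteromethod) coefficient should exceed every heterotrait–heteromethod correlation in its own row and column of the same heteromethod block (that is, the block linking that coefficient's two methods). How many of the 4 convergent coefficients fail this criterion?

0

Convergent coefficients and their comparison sets:
Imp (methods 1·2): 0.40 vs {0.32, 0.22, 0.24, 0.15, 0.10, 0.07} → pass.
EE (methods 1·2): 0.74 vs {0.22, 0.32, 0.46, 0.54, 0.26, 0.25} → pass.
Opt (methods 1·2): 0.63 vs {0.15, 0.24, 0.54, 0.46, 0.14, 0.10} → pass.
AA (methods 1·2): 0.44 vs {0.07, 0.10, 0.25, 0.26, 0.10, 0.14} → pass.
0 of 4 fail.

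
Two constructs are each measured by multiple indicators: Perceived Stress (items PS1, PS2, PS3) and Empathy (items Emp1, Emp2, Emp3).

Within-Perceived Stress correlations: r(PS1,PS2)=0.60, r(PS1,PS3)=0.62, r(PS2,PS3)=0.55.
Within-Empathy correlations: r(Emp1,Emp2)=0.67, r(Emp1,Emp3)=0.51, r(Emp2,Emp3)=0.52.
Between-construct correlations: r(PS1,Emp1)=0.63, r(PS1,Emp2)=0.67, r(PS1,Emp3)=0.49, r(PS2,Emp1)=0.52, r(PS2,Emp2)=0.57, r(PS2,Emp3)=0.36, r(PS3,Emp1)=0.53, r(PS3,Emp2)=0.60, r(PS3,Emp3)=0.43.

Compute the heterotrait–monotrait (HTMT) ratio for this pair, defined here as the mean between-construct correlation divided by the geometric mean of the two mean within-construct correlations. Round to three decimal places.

0.922

Mean between = 4.80/9 = 0.5333.
Mean within-PS = 1.77/3 = 0.5900; mean within-Emp = 1.70/3 = 0.5667.
Geometric mean = √(0.5900 × 0.5667) = 0.5782.
HTMT = 0.5333 / 0.5782 = 0.922.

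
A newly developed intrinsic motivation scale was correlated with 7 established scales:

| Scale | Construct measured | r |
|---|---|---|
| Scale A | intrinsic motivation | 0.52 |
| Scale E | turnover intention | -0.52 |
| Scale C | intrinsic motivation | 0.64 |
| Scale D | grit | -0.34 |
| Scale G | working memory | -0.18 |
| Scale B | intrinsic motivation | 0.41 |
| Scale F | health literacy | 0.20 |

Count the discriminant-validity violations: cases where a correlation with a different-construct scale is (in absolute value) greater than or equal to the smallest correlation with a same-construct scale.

1

Convergent (same construct = intrinsic motivation): Scale A, Scale C, Scale B.
Smallest convergent = 0.41. Discriminant |r|: 0.52, 0.34, 0.18, 0.20; count ≥ 0.41 → 1.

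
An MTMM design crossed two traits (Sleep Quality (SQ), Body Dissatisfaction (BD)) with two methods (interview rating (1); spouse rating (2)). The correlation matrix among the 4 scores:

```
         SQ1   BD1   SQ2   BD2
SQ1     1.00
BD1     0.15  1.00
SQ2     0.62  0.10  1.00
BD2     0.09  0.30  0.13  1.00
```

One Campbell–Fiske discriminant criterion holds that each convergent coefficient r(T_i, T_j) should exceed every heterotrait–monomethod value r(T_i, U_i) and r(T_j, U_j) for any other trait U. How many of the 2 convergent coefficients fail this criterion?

0

Convergent coefficients and their comparison sets:
SQ (methods 1·2): 0.62 vs {0.15, 0.13} → pass.
BD (methods 1·2): 0.30 vs {0.15, 0.13} → pass.
0 of 2 fail.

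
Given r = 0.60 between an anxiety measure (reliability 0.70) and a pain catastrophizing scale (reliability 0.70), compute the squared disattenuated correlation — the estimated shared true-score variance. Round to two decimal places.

Disattenuated r = 0.60 / √(0.70 × 0.70) = 0.60 / 0.7000 = 0.8571.
Shared true-score variance = 0.8571² = 0.7346 ≈ 0.73.

0.73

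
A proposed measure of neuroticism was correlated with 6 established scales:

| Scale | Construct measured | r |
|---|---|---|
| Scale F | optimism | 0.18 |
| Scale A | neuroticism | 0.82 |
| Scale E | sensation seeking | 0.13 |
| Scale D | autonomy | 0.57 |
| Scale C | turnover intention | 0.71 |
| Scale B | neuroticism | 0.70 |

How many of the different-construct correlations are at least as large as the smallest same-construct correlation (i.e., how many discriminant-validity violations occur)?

Convergent (same construct = neuroticism): Scale A, Scale B.
Smallest convergent = 0.70. Discriminant values: 0.18, 0.13, 0.57, 0.71; count ≥ 0.70 → 1.

1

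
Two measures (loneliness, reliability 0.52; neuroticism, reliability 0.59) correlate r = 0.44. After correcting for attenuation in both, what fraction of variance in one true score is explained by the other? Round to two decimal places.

Disattenuated r = 0.44 / √(0.52 × 0.59) = 0.44 / 0.5539 = 0.7944.
Shared true-score variance = 0.7944² = 0.6311 ≈ 0.63.

0.63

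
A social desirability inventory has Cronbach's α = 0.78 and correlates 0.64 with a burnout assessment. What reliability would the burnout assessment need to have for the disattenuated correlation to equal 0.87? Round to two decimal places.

r_true = r_obs / √(r_xx · r_yy) ⇒ 0.87 = 0.64 / √(0.78 · r_yy).
√(0.78 · r_yy) = 0.64 / 0.87 = 0.7356; 0.78 · r_yy = 0.5411; r_yy = 0.5411 / 0.78 ≈ 0.69.

0.69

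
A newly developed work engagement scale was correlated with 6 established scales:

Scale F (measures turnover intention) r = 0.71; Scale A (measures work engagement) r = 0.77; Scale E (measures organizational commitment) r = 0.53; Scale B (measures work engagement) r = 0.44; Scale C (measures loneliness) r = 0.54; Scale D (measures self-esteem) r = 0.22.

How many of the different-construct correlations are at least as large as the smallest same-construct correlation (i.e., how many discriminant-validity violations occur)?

3

Convergent (same construct = work engagement): Scale A, Scale B.
Smallest convergent = 0.44. Discriminant values: 0.71, 0.53, 0.54, 0.22; count ≥ 0.44 → 3.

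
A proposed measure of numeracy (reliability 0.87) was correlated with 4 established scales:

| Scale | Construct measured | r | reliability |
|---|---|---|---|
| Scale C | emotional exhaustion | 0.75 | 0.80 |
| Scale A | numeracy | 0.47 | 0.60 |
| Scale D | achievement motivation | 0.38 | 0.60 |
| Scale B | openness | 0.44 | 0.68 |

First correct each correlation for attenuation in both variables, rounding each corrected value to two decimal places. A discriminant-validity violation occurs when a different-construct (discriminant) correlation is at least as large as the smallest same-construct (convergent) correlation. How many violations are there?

Disattenuated r (r / √(r_scale · r_new)):
  Scale C (disc): 0.75 / √(0.80·0.87) = 0.90
  Scale A (conv): 0.47 / √(0.60·0.87) = 0.65
  Scale D (disc): 0.38 / √(0.60·0.87) = 0.53
  Scale B (disc): 0.44 / √(0.68·0.87) = 0.57
Smallest convergent = 0.65. Discriminant values: 0.90, 0.53, 0.57; count ≥ 0.65 → 1.

1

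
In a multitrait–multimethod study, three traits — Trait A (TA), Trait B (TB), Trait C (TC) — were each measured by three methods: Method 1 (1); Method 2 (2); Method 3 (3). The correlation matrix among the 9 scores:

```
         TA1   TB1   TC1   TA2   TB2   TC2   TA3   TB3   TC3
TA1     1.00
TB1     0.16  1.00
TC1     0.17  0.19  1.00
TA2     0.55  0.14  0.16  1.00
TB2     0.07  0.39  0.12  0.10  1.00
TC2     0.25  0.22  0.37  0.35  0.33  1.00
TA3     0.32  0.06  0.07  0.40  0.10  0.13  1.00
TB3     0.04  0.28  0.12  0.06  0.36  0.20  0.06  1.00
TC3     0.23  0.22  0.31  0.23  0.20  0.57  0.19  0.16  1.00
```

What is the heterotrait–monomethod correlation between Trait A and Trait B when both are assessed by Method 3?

0.06

Different traits, same method: r(TA3, TB3) = 0.06.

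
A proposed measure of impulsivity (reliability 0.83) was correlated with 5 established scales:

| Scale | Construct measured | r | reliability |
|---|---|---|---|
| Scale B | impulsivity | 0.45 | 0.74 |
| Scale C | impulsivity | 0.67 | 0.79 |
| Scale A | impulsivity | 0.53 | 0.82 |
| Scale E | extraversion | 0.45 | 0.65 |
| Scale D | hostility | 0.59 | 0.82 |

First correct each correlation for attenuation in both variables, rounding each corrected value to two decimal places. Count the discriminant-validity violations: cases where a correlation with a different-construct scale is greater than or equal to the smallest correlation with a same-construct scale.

Disattenuated r (r / √(r_scale · r_new)):
  Scale B (conv): 0.45 / √(0.74·0.83) = 0.57
  Scale C (conv): 0.67 / √(0.79·0.83) = 0.83
  Scale A (conv): 0.53 / √(0.82·0.83) = 0.64
  Scale E (disc): 0.45 / √(0.65·0.83) = 0.61
  Scale D (disc): 0.59 / √(0.82·0.83) = 0.72
Smallest convergent = 0.57. Discriminant values: 0.61, 0.72; count ≥ 0.57 → 2.

2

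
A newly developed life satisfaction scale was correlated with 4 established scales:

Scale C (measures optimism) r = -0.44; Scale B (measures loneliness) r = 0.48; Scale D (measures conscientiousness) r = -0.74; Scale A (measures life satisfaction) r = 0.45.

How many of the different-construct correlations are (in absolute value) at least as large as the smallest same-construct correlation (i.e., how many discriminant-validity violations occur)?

Convergent (same construct = life satisfaction): Scale A.
Smallest convergent = 0.45. Discriminant |r|: 0.44, 0.48, 0.74; count ≥ 0.45 → 2.

2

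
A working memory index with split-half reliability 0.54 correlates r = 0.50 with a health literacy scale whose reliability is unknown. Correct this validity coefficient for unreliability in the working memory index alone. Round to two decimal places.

0.68

Single correction: r_c = r_obs / √r_xx = 0.50 / √0.54 = 0.50 / 0.7348 ≈ 0.68.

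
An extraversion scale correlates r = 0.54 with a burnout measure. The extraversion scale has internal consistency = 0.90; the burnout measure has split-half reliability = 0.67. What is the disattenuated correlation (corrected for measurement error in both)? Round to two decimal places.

0.70

r_true = r_obs / √(r_xx · r_yy) = 0.54 / √(0.90 × 0.67) = 0.54 / √0.6030 = 0.54 / 0.7765 ≈ 0.70.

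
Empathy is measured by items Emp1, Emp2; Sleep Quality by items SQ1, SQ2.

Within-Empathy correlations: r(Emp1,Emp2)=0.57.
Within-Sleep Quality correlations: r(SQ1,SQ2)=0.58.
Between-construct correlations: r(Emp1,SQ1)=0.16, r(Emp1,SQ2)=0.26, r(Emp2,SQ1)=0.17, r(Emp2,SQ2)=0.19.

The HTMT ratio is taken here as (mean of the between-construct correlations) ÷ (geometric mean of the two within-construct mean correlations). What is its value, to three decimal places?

0.339

Mean heterotrait r = 0.78/4 = 0.1950.
Mean within-Emp = 0.57/1 = 0.5700; mean within-SQ = 0.58/1 = 0.5800.
Geometric mean = √(0.5700 × 0.5800) = 0.5750.
HTMT = 0.1950 / 0.5750 = 0.339.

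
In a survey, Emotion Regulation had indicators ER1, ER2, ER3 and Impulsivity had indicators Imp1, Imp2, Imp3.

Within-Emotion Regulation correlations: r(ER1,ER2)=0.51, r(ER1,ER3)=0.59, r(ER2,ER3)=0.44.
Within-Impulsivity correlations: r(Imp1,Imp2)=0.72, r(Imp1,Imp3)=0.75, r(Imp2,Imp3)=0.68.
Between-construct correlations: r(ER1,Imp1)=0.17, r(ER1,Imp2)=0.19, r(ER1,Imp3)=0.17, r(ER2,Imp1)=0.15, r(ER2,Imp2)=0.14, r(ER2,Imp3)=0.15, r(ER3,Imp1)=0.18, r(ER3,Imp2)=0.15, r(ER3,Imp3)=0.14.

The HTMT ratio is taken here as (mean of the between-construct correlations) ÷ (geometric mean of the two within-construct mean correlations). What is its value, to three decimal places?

0.264

Mean heterotrait r = 1.44/9 = 0.1600.
Mean within-ER = 1.54/3 = 0.5133; mean within-Imp = 2.15/3 = 0.7167.
Geometric mean = √(0.5133 × 0.7167) = 0.6065.
HTMT = 0.1600 / 0.6065 = 0.264.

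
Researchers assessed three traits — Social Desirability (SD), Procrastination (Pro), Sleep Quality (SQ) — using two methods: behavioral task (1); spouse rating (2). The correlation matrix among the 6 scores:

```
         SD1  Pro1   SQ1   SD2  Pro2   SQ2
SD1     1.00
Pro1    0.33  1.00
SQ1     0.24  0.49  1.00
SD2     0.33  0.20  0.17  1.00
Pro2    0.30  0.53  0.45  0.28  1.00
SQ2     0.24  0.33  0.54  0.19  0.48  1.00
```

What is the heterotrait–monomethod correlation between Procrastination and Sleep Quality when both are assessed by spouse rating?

0.48

Different traits, same method: r(Pro2, SQ2) = 0.48.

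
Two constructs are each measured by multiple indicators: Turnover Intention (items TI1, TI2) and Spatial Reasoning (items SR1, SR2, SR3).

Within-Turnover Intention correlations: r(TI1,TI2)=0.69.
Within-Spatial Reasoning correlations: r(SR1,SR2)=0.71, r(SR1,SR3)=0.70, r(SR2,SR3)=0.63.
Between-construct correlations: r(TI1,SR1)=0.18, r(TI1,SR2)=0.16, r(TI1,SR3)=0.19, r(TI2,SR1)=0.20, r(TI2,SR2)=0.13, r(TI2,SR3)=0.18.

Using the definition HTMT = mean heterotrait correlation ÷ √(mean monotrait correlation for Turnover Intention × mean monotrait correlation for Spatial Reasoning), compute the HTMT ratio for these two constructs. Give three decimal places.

Mean between = 1.04/6 = 0.1733.
Mean within-TI = 0.69/1 = 0.6900; mean within-SR = 2.04/3 = 0.6800.
Geometric mean = √(0.6900 × 0.6800) = 0.6850.
HTMT = 0.1733 / 0.6850 = 0.253.

0.253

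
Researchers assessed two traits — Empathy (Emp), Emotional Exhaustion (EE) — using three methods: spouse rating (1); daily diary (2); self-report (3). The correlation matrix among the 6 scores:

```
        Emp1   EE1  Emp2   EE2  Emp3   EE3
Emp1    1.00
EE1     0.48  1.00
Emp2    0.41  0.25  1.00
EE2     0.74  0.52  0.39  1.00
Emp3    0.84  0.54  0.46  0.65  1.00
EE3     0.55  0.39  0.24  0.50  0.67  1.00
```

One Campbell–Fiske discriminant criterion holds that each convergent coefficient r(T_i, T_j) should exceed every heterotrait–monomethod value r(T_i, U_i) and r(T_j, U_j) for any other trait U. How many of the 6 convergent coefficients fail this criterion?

Convergent coefficients and their comparison sets:
Emp (methods 1·2): 0.41 vs {0.48, 0.39} → fail.
Emp (methods 1·3): 0.84 vs {0.48, 0.67} → pass.
Emp (methods 2·3): 0.46 vs {0.39, 0.67} → fail.
EE (methods 1·2): 0.52 vs {0.48, 0.39} → pass.
EE (methods 1·3): 0.39 vs {0.48, 0.67} → fail.
EE (methods 2·3): 0.50 vs {0.39, 0.67} → fail.
4 of 6 fail.

4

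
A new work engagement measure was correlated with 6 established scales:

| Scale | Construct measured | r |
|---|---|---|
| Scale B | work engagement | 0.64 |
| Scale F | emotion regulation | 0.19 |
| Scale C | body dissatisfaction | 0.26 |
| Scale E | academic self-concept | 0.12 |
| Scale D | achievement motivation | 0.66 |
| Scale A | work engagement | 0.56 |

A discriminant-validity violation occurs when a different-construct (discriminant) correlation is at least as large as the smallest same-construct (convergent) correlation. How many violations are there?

1

Convergent (same construct = work engagement): Scale B, Scale A.
Smallest convergent = 0.56. Discriminant values: 0.19, 0.26, 0.12, 0.66; count ≥ 0.56 → 1.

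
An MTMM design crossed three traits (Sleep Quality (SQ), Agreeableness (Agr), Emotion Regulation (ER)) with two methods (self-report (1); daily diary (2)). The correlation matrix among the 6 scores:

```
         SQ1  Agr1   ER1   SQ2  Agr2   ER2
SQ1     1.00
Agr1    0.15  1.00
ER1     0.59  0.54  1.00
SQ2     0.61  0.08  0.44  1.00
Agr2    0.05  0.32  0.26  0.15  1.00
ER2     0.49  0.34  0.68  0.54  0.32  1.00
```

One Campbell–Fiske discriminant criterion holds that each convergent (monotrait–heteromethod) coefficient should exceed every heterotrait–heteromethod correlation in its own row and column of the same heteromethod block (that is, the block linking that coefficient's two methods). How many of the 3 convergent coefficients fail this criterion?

Each convergent coefficient versus the relevant comparison correlations:
SQ (methods 1·2): 0.61 vs {0.05, 0.08, 0.49, 0.44} → pass.
Agr (methods 1·2): 0.32 vs {0.08, 0.05, 0.34, 0.26} → fail.
ER (methods 1·2): 0.68 vs {0.44, 0.49, 0.26, 0.34} → pass.
1 of 3 fail.

1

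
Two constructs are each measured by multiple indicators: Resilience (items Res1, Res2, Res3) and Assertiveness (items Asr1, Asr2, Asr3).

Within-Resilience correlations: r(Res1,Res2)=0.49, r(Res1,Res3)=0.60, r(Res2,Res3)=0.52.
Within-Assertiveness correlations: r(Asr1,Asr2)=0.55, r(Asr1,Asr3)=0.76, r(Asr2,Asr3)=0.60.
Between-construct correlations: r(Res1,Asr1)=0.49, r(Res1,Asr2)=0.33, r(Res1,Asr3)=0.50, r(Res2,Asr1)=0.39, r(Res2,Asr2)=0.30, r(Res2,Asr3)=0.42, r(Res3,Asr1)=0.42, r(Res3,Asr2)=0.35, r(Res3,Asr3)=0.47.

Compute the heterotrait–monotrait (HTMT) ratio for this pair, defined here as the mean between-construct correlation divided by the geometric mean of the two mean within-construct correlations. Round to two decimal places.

Mean between = 3.67/9 = 0.4078.
Mean within-Res = 1.61/3 = 0.5367; mean within-Asr = 1.91/3 = 0.6367.
Geometric mean = √(0.5367 × 0.6367) = 0.5846.
HTMT = 0.4078 / 0.5846 = 0.70.

0.70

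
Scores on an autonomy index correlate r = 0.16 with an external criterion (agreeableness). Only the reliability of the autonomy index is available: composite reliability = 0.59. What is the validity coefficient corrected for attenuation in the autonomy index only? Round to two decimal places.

0.21

Single correction: r_c = r_obs / √r_xx = 0.16 / √0.59 = 0.16 / 0.7681 ≈ 0.21.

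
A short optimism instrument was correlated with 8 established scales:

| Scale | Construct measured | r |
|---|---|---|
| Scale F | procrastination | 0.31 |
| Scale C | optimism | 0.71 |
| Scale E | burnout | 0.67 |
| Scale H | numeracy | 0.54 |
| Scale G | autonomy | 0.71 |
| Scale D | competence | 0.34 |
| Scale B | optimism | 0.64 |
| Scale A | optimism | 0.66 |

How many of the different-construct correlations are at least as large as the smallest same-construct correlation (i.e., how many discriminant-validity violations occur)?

2

Convergent (same construct = optimism): Scale C, Scale B, Scale A.
Smallest convergent = 0.64. Discriminant values: 0.31, 0.67, 0.54, 0.71, 0.34; count ≥ 0.64 → 2.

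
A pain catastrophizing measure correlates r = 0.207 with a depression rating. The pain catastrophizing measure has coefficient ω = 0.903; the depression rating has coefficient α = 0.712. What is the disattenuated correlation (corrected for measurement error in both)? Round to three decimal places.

0.258

r_true = r_obs / √(r_xx · r_yy) = 0.207 / √(0.903 × 0.712) = 0.207 / √0.642936 = 0.207 / 0.8018 ≈ 0.258.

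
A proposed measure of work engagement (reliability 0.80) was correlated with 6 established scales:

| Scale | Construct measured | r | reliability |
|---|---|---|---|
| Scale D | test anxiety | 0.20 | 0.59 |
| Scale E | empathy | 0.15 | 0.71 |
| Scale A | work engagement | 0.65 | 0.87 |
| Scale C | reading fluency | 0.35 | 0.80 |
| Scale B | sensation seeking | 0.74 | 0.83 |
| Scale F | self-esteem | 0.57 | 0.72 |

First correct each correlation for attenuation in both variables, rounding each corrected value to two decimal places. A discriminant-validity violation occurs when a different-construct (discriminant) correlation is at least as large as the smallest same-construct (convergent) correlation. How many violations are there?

Disattenuated r (r / √(r_scale · r_new)):
  Scale D (disc): 0.20 / √(0.59·0.80) = 0.29
  Scale E (disc): 0.15 / √(0.71·0.80) = 0.20
  Scale A (conv): 0.65 / √(0.87·0.80) = 0.78
  Scale C (disc): 0.35 / √(0.80·0.80) = 0.44
  Scale B (disc): 0.74 / √(0.83·0.80) = 0.91
  Scale F (disc): 0.57 / √(0.72·0.80) = 0.75
Smallest convergent = 0.78. Discriminant values: 0.29, 0.20, 0.44, 0.91, 0.75; count ≥ 0.78 → 1.

1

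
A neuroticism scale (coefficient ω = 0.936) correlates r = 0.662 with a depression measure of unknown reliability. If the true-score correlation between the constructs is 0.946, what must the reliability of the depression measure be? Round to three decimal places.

0.523

r_true = r_obs / √(r_xx · r_yy) ⇒ 0.946 = 0.662 / √(0.936 · r_yy).
√(0.936 · r_yy) = 0.662 / 0.946 = 0.6998; 0.936 · r_yy = 0.4897; r_yy = 0.4897 / 0.936 ≈ 0.523.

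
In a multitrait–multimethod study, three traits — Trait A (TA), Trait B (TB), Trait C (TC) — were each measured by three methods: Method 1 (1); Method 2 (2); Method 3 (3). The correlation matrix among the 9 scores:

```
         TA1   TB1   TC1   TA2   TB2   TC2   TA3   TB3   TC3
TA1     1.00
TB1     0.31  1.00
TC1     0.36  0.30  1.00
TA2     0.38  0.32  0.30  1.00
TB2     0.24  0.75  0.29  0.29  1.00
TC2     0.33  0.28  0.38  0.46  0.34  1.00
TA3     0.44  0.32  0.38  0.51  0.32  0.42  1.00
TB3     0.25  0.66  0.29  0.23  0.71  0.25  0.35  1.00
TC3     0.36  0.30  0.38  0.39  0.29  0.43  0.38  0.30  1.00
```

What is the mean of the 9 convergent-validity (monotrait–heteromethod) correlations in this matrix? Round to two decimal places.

Convergent values: 0.38, 0.44, 0.51, 0.75, 0.66, 0.71, 0.38, 0.38, 0.43; mean = 4.64/9 = 0.52.

0.52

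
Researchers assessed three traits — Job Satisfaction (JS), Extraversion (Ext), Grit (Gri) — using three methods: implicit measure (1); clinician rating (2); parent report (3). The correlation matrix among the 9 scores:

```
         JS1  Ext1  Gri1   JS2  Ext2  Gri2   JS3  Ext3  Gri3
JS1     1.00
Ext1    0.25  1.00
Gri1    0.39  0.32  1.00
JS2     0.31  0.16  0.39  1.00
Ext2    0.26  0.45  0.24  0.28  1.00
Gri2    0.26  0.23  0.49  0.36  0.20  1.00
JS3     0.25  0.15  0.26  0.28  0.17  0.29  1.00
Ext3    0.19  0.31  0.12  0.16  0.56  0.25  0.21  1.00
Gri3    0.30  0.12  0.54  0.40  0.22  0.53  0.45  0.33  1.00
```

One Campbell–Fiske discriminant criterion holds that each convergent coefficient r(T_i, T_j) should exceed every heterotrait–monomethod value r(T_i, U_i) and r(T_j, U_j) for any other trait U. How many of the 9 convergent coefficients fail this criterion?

Checking each validity diagonal entry against its comparison values:
JS (methods 1·2): 0.31 vs {0.25, 0.28, 0.39, 0.36} → fail.
JS (methods 1·3): 0.25 vs {0.25, 0.21, 0.39, 0.45} → fail.
JS (methods 2·3): 0.28 vs {0.28, 0.21, 0.36, 0.45} → fail.
Ext (methods 1·2): 0.45 vs {0.25, 0.28, 0.32, 0.20} → pass.
Ext (methods 1·3): 0.31 vs {0.25, 0.21, 0.32, 0.33} → fail.
Ext (methods 2·3): 0.56 vs {0.28, 0.21, 0.20, 0.33} → pass.
Gri (methods 1·2): 0.49 vs {0.39, 0.36, 0.32, 0.20} → pass.
Gri (methods 1·3): 0.54 vs {0.39, 0.45, 0.32, 0.33} → pass.
Gri (methods 2·3): 0.53 vs {0.36, 0.45, 0.20, 0.33} → pass.
4 of 9 fail.

4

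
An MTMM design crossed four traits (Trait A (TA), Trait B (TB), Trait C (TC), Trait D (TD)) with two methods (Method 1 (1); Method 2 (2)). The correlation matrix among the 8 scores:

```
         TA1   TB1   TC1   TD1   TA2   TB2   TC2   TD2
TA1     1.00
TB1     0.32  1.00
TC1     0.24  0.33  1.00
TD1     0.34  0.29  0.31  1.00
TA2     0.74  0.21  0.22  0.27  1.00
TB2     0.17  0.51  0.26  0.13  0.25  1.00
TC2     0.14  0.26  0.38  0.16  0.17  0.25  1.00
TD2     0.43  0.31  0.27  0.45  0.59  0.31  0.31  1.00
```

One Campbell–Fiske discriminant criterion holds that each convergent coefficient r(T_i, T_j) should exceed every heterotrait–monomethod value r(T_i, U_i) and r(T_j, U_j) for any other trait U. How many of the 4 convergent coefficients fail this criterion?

Checking each validity diagonal entry against its comparison values:
TA (methods 1·2): 0.74 vs {0.32, 0.25, 0.24, 0.17, 0.34, 0.59} → pass.
TB (methods 1·2): 0.51 vs {0.32, 0.25, 0.33, 0.25, 0.29, 0.31} → pass.
TC (methods 1·2): 0.38 vs {0.24, 0.17, 0.33, 0.25, 0.31, 0.31} → pass.
TD (methods 1·2): 0.45 vs {0.34, 0.59, 0.29, 0.31, 0.31, 0.31} → fail.
1 of 4 fail.

1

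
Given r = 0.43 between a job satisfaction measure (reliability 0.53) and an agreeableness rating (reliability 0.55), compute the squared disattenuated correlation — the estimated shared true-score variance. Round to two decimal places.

0.63

Disattenuated r = 0.43 / √(0.53 × 0.55) = 0.43 / 0.5399 = 0.7964.
Shared true-score variance = 0.7964² = 0.6343 ≈ 0.63.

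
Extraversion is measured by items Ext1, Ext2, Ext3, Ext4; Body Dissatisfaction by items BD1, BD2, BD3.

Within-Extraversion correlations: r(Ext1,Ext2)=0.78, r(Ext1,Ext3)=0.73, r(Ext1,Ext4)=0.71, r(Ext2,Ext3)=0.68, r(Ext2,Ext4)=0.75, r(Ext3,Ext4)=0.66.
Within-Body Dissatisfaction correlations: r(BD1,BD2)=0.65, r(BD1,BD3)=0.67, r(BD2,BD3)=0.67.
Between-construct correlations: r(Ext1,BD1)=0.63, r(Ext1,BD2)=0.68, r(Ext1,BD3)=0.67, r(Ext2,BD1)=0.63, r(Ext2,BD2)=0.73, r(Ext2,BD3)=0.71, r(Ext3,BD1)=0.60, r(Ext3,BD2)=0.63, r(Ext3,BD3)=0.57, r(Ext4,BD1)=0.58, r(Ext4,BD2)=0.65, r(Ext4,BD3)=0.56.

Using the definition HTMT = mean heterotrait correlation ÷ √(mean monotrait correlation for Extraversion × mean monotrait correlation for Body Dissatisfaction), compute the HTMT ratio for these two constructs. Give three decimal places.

Mean between = 7.64/12 = 0.6367.
Mean within-Ext = 4.31/6 = 0.7183; mean within-BD = 1.99/3 = 0.6633.
Geometric mean = √(0.7183 × 0.6633) = 0.6903.
HTMT = 0.6367 / 0.6903 = 0.922.

0.922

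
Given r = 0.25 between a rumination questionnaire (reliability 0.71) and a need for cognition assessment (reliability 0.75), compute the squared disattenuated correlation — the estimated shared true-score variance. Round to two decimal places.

Disattenuated r = 0.25 / √(0.71 × 0.75) = 0.25 / 0.7297 = 0.3426.
Shared true-score variance = 0.3426² = 0.1174 ≈ 0.12.

0.12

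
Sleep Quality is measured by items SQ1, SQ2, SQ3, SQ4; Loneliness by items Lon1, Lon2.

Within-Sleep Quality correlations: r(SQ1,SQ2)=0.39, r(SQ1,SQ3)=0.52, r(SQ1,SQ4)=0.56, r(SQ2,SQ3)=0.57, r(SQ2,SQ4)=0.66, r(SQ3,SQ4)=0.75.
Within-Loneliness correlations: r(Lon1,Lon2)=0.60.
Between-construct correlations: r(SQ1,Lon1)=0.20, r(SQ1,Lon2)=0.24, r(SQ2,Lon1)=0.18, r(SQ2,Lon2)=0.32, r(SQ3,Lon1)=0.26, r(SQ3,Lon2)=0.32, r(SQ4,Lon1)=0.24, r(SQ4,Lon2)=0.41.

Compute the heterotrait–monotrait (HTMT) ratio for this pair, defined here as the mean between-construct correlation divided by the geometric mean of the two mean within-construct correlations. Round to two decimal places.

Between-construct mean = 2.17/8 = 0.2713.
Mean within-SQ = 3.45/6 = 0.5750; mean within-Lon = 0.60/1 = 0.6000.
Geometric mean = √(0.5750 × 0.6000) = 0.5874.
HTMT = 0.2713 / 0.5874 = 0.46.

0.46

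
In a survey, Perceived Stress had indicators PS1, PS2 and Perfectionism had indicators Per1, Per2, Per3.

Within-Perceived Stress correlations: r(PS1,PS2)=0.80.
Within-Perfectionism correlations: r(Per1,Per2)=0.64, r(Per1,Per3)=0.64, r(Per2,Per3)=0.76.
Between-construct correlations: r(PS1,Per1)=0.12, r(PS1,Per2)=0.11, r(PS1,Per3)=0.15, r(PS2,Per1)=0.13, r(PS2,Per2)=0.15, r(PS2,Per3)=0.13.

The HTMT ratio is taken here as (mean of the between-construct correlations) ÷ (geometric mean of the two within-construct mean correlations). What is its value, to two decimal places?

0.18

Mean heterotrait r = 0.79/6 = 0.1317.
Mean within-PS = 0.80/1 = 0.8000; mean within-Per = 2.04/3 = 0.6800.
Geometric mean = √(0.8000 × 0.6800) = 0.7376.
HTMT = 0.1317 / 0.7376 = 0.18.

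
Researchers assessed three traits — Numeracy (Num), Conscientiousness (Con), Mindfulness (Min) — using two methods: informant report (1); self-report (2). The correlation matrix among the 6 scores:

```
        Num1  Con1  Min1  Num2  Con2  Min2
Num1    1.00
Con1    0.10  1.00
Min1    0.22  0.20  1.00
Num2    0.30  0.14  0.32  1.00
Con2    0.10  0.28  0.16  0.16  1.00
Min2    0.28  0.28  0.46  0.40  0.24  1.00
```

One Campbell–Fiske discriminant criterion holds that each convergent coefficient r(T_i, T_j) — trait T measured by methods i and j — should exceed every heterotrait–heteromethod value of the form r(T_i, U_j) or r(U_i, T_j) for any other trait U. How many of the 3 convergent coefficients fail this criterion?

Each convergent coefficient versus the relevant comparison correlations:
Num (methods 1·2): 0.30 vs {0.10, 0.14, 0.28, 0.32} → fail.
Con (methods 1·2): 0.28 vs {0.14, 0.10, 0.28, 0.16} → fail.
Min (methods 1·2): 0.46 vs {0.32, 0.28, 0.16, 0.28} → pass.
2 of 3 fail.

2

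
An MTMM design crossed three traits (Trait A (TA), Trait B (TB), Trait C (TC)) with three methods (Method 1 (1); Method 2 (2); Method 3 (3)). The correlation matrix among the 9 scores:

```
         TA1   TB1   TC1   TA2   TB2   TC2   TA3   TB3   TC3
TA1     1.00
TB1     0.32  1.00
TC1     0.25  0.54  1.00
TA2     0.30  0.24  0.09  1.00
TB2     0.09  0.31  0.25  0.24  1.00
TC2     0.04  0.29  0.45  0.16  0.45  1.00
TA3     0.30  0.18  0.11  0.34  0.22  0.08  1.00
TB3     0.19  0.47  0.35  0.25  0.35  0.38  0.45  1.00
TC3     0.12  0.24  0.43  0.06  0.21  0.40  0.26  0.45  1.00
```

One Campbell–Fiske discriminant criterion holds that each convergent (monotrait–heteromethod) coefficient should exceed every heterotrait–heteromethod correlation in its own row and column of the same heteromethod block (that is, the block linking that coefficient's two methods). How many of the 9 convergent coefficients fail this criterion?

1

Convergent coefficients and their comparison sets:
TA (methods 1·2): 0.30 vs {0.09, 0.24, 0.04, 0.09} → pass.
TA (methods 1·3): 0.30 vs {0.19, 0.18, 0.12, 0.11} → pass.
TA (methods 2·3): 0.34 vs {0.25, 0.22, 0.06, 0.08} → pass.
TB (methods 1·2): 0.31 vs {0.24, 0.09, 0.29, 0.25} → pass.
TB (methods 1·3): 0.47 vs {0.18, 0.19, 0.24, 0.35} → pass.
TB (methods 2·3): 0.35 vs {0.22, 0.25, 0.21, 0.38} → fail.
TC (methods 1·2): 0.45 vs {0.09, 0.04, 0.25, 0.29} → pass.
TC (methods 1·3): 0.43 vs {0.11, 0.12, 0.35, 0.24} → pass.
TC (methods 2·3): 0.40 vs {0.08, 0.06, 0.38, 0.21} → pass.
1 of 9 fail.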